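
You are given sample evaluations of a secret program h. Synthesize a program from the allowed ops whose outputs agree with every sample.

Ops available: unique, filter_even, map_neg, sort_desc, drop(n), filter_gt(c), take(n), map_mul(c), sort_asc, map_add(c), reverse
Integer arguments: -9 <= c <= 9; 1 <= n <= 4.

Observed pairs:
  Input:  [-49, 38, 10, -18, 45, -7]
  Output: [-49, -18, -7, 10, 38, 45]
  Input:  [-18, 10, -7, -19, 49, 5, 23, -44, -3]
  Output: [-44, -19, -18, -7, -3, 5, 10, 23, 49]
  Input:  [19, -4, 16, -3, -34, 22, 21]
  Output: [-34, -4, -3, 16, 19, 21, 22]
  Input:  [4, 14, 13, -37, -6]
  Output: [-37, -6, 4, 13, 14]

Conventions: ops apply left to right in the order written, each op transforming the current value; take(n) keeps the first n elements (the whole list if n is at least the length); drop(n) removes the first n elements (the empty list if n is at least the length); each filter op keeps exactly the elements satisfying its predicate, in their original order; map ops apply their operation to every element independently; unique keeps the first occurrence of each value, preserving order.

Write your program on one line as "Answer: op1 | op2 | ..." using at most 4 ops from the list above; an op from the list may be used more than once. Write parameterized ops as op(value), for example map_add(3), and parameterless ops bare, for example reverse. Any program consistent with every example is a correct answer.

map_neg | sort_desc | map_neg

Check, running the answer program on each example:
  [-49, 38, 10, -18, 45, -7] -> [49, -38, -10, 18, -45, 7] -> [49, 18, 7, -10, -38, -45] -> [-49, -18, -7, 10, 38, 45]
  [-18, 10, -7, -19, 49, 5, 23, -44, -3] -> [18, -10, 7, 19, -49, -5, -23, 44, 3] -> [44, 19, 18, 7, 3, -5, -10, -23, -49] -> [-44, -19, -18, -7, -3, 5, 10, 23, 49]
  [19, -4, 16, -3, -34, 22, 21] -> [-19, 4, -16, 3, 34, -22, -21] -> [34, 4, 3, -16, -19, -21, -22] -> [-34, -4, -3, 16, 19, 21, 22]
  [4, 14, 13, -37, -6] -> [-4, -14, -13, 37, 6] -> [37, 6, -4, -13, -14] -> [-37, -6, 4, 13, 14]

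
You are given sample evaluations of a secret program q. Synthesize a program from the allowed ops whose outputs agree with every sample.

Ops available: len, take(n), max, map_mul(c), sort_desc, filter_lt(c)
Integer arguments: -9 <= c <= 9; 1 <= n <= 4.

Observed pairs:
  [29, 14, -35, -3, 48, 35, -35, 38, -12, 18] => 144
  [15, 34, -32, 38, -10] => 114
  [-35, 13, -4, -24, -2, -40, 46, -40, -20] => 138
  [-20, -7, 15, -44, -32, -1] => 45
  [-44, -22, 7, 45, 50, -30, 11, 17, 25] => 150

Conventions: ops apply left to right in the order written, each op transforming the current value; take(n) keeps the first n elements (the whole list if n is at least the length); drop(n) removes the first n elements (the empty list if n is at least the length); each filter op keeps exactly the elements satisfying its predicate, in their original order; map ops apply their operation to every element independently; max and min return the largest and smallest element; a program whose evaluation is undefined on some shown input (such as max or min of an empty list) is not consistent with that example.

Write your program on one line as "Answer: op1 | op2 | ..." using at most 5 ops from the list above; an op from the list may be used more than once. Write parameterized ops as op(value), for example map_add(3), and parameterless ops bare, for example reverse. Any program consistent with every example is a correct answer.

map_mul(3) | sort_desc | take(4) | max

Check, running the answer program on each example:
  [29, 14, -35, -3, 48, 35, -35, 38, -12, 18] -> [87, 42, -105, -9, 144, 105, -105, 114, -36, 54] -> [144, 114, 105, 87, 54, 42, -9, -36, -105, -105] -> [144, 114, 105, 87] -> 144
  [15, 34, -32, 38, -10] -> [45, 102, -96, 114, -30] -> [114, 102, 45, -30, -96] -> [114, 102, 45, -30] -> 114
  [-35, 13, -4, -24, -2, -40, 46, -40, -20] -> [-105, 39, -12, -72, -6, -120, 138, -120, -60] -> [138, 39, -6, -12, -60, -72, -105, -120, -120] -> [138, 39, -6, -12] -> 138
  [-20, -7, 15, -44, -32, -1] -> [-60, -21, 45, -132, -96, -3] -> [45, -3, -21, -60, -96, -132] -> [45, -3, -21, -60] -> 45
  [-44, -22, 7, 45, 50, -30, 11, 17, 25] -> [-132, -66, 21, 135, 150, -90, 33, 51, 75] -> [150, 135, 75, 51, 33, 21, -66, -90, -132] -> [150, 135, 75, 51] -> 150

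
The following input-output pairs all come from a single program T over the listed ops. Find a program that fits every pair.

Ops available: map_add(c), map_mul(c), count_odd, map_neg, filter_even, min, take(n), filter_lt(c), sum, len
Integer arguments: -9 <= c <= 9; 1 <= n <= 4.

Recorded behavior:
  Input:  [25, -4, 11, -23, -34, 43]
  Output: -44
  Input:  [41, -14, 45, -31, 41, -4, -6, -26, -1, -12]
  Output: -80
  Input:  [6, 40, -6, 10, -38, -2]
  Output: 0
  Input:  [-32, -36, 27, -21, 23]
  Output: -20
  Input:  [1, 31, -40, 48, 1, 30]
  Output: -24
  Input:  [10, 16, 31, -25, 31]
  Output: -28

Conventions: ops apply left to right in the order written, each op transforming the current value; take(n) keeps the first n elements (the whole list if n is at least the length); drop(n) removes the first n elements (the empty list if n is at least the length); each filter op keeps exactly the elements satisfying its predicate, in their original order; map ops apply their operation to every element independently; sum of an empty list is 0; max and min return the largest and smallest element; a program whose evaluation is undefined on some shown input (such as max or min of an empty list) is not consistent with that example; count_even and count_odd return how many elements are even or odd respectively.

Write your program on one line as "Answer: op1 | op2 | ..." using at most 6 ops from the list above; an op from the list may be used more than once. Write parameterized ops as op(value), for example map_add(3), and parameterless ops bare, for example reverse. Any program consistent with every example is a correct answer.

map_add(6) | map_neg | map_add(9) | filter_even | sum

Check, running the answer program on each example:
  [25, -4, 11, -23, -34, 43] -> [31, 2, 17, -17, -28, 49] -> [-31, -2, -17, 17, 28, -49] -> [-22, 7, -8, 26, 37, -40] -> [-22, -8, 26, -40] -> -44
  [41, -14, 45, -31, 41, -4, -6, -26, -1, -12] -> [47, -8, 51, -25, 47, 2, 0, -20, 5, -6] -> [-47, 8, -51, 25, -47, -2, 0, 20, -5, 6] -> [-38, 17, -42, 34, -38, 7, 9, 29, 4, 15] -> [-38, -42, 34, -38, 4] -> -80
  [6, 40, -6, 10, -38, -2] -> [12, 46, 0, 16, -32, 4] -> [-12, -46, 0, -16, 32, -4] -> [-3, -37, 9, -7, 41, 5] -> [] -> 0
  [-32, -36, 27, -21, 23] -> [-26, -30, 33, -15, 29] -> [26, 30, -33, 15, -29] -> [35, 39, -24, 24, -20] -> [-24, 24, -20] -> -20
  [1, 31, -40, 48, 1, 30] -> [7, 37, -34, 54, 7, 36] -> [-7, -37, 34, -54, -7, -36] -> [2, -28, 43, -45, 2, -27] -> [2, -28, 2] -> -24
  [10, 16, 31, -25, 31] -> [16, 22, 37, -19, 37] -> [-16, -22, -37, 19, -37] -> [-7, -13, -28, 28, -28] -> [-28, 28, -28] -> -28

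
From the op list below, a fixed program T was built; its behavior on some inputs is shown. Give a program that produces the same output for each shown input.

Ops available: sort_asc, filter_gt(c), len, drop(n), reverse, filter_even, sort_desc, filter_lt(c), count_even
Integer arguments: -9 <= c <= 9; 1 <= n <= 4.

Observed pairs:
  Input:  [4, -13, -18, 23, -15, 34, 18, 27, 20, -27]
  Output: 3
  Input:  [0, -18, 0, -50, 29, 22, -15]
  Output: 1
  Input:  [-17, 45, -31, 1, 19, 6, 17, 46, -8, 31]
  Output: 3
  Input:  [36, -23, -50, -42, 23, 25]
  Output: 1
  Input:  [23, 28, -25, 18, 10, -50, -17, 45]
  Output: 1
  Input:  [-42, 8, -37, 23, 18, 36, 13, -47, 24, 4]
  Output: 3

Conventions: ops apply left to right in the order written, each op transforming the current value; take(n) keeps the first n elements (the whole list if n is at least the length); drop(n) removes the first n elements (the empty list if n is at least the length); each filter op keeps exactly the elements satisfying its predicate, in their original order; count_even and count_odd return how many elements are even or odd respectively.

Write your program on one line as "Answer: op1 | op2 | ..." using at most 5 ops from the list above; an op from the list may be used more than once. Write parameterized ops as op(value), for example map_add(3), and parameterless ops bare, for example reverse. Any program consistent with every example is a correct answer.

drop(4) | sort_asc | filter_gt(7) | drop(1) | len

Check, running the answer program on each example:
  [4, -13, -18, 23, -15, 34, 18, 27, 20, -27] -> [-15, 34, 18, 27, 20, -27] -> [-27, -15, 18, 20, 27, 34] -> [18, 20, 27, 34] -> [20, 27, 34] -> 3
  [0, -18, 0, -50, 29, 22, -15] -> [29, 22, -15] -> [-15, 22, 29] -> [22, 29] -> [29] -> 1
  [-17, 45, -31, 1, 19, 6, 17, 46, -8, 31] -> [19, 6, 17, 46, -8, 31] -> [-8, 6, 17, 19, 31, 46] -> [17, 19, 31, 46] -> [19, 31, 46] -> 3
  [36, -23, -50, -42, 23, 25] -> [23, 25] -> [23, 25] -> [23, 25] -> [25] -> 1
  [23, 28, -25, 18, 10, -50, -17, 45] -> [10, -50, -17, 45] -> [-50, -17, 10, 45] -> [10, 45] -> [45] -> 1
  [-42, 8, -37, 23, 18, 36, 13, -47, 24, 4] -> [18, 36, 13, -47, 24, 4] -> [-47, 4, 13, 18, 24, 36] -> [13, 18, 24, 36] -> [18, 24, 36] -> 3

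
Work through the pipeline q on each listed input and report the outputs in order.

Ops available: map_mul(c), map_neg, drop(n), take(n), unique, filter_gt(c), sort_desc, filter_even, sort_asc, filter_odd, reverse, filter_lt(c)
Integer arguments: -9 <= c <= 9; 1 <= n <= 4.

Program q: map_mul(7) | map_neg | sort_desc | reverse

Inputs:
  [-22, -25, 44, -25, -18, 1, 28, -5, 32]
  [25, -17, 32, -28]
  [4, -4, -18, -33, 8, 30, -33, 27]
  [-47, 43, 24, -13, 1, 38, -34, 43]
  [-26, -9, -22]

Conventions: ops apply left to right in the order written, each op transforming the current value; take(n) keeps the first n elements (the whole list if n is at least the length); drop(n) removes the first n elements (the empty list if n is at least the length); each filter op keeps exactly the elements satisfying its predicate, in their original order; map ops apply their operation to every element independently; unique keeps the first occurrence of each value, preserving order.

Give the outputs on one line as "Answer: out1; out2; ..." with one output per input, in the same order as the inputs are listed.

[-308, -224, -196, -7, 35, 126, 154, 175, 175]; [-224, -175, 119, 196]; [-210, -189, -56, -28, 28, 126, 231, 231]; [-301, -301, -266, -168, -7, 91, 238, 329]; [63, 154, 182]

Execution, op by op:
  [-22, -25, 44, -25, -18, 1, 28, -5, 32] -> [-154, -175, 308, -175, -126, 7, 196, -35, 224] -> [154, 175, -308, 175, 126, -7, -196, 35, -224] -> [175, 175, 154, 126, 35, -7, -196, -224, -308] -> [-308, -224, -196, -7, 35, 126, 154, 175, 175]
  [25, -17, 32, -28] -> [175, -119, 224, -196] -> [-175, 119, -224, 196] -> [196, 119, -175, -224] -> [-224, -175, 119, 196]
  [4, -4, -18, -33, 8, 30, -33, 27] -> [28, -28, -126, -231, 56, 210, -231, 189] -> [-28, 28, 126, 231, -56, -210, 231, -189] -> [231, 231, 126, 28, -28, -56, -189, -210] -> [-210, -189, -56, -28, 28, 126, 231, 231]
  [-47, 43, 24, -13, 1, 38, -34, 43] -> [-329, 301, 168, -91, 7, 266, -238, 301] -> [329, -301, -168, 91, -7, -266, 238, -301] -> [329, 238, 91, -7, -168, -266, -301, -301] -> [-301, -301, -266, -168, -7, 91, 238, 329]
  [-26, -9, -22] -> [-182, -63, -154] -> [182, 63, 154] -> [182, 154, 63] -> [63, 154, 182]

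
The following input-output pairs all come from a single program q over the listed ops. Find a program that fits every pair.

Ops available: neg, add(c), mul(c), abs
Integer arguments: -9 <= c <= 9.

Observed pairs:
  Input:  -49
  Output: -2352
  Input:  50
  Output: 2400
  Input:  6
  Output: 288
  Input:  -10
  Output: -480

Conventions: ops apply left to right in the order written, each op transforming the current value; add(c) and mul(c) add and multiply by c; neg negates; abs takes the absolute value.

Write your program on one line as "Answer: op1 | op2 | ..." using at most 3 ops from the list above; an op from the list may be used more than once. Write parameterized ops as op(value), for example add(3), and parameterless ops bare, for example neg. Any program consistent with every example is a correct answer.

neg | mul(-6) | mul(8)

Check, running the answer program on each example:
  -49 -> 49 -> -294 -> -2352
  50 -> -50 -> 300 -> 2400
  6 -> -6 -> 36 -> 288
  -10 -> 10 -> -60 -> -480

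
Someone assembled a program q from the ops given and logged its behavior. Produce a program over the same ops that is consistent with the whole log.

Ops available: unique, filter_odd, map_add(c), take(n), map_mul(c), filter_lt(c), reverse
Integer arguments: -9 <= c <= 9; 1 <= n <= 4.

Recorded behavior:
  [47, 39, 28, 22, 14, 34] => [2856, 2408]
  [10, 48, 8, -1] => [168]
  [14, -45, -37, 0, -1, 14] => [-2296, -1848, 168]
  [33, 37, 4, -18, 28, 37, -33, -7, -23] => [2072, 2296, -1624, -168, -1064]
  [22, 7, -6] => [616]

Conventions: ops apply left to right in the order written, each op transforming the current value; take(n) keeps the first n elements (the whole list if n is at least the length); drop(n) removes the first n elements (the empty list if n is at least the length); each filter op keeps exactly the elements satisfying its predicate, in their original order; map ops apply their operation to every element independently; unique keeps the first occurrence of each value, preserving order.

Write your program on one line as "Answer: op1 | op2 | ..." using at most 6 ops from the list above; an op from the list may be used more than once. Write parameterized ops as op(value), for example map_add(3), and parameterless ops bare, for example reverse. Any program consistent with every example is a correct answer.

map_add(4) | map_mul(-7) | filter_odd | unique | map_mul(-8)

Check, running the answer program on each example:
  [47, 39, 28, 22, 14, 34] -> [51, 43, 32, 26, 18, 38] -> [-357, -301, -224, -182, -126, -266] -> [-357, -301] -> [-357, -301] -> [2856, 2408]
  [10, 48, 8, -1] -> [14, 52, 12, 3] -> [-98, -364, -84, -21] -> [-21] -> [-21] -> [168]
  [14, -45, -37, 0, -1, 14] -> [18, -41, -33, 4, 3, 18] -> [-126, 287, 231, -28, -21, -126] -> [287, 231, -21] -> [287, 231, -21] -> [-2296, -1848, 168]
  [33, 37, 4, -18, 28, 37, -33, -7, -23] -> [37, 41, 8, -14, 32, 41, -29, -3, -19] -> [-259, -287, -56, 98, -224, -287, 203, 21, 133] -> [-259, -287, -287, 203, 21, 133] -> [-259, -287, 203, 21, 133] -> [2072, 2296, -1624, -168, -1064]
  [22, 7, -6] -> [26, 11, -2] -> [-182, -77, 14] -> [-77] -> [-77] -> [616]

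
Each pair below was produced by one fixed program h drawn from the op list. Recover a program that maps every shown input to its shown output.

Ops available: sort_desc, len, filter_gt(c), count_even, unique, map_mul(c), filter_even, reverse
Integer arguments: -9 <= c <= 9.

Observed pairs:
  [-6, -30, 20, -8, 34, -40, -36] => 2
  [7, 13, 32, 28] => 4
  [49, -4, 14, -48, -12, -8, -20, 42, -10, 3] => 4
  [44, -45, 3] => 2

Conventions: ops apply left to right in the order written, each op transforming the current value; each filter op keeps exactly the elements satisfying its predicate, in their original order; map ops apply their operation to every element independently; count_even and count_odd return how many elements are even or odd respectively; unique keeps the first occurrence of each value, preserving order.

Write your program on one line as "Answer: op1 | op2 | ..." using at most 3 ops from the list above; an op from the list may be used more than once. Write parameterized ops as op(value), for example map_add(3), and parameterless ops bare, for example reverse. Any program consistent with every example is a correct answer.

filter_gt(-2) | sort_desc | len

Check, running the answer program on each example:
  [-6, -30, 20, -8, 34, -40, -36] -> [20, 34] -> [34, 20] -> 2
  [7, 13, 32, 28] -> [7, 13, 32, 28] -> [32, 28, 13, 7] -> 4
  [49, -4, 14, -48, -12, -8, -20, 42, -10, 3] -> [49, 14, 42, 3] -> [49, 42, 14, 3] -> 4
  [44, -45, 3] -> [44, 3] -> [44, 3] -> 2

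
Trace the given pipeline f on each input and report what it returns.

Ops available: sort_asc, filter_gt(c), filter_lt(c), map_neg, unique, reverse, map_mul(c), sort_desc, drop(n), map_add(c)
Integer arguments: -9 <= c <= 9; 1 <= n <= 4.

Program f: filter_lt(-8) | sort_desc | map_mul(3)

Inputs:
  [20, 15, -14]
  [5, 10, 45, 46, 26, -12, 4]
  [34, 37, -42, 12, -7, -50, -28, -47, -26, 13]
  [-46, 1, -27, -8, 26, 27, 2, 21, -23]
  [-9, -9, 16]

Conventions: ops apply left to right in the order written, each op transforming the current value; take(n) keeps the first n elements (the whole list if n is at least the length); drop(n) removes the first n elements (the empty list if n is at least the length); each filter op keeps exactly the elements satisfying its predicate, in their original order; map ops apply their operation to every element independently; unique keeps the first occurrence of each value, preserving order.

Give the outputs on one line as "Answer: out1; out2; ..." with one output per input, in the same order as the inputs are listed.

Execution, op by op:
  [20, 15, -14] -> [-14] -> [-14] -> [-42]
  [5, 10, 45, 46, 26, -12, 4] -> [-12] -> [-12] -> [-36]
  [34, 37, -42, 12, -7, -50, -28, -47, -26, 13] -> [-42, -50, -28, -47, -26] -> [-26, -28, -42, -47, -50] -> [-78, -84, -126, -141, -150]
  [-46, 1, -27, -8, 26, 27, 2, 21, -23] -> [-46, -27, -23] -> [-23, -27, -46] -> [-69, -81, -138]
  [-9, -9, 16] -> [-9, -9] -> [-9, -9] -> [-27, -27]

[-42]; [-36]; [-78, -84, -126, -141, -150]; [-69, -81, -138]; [-27, -27]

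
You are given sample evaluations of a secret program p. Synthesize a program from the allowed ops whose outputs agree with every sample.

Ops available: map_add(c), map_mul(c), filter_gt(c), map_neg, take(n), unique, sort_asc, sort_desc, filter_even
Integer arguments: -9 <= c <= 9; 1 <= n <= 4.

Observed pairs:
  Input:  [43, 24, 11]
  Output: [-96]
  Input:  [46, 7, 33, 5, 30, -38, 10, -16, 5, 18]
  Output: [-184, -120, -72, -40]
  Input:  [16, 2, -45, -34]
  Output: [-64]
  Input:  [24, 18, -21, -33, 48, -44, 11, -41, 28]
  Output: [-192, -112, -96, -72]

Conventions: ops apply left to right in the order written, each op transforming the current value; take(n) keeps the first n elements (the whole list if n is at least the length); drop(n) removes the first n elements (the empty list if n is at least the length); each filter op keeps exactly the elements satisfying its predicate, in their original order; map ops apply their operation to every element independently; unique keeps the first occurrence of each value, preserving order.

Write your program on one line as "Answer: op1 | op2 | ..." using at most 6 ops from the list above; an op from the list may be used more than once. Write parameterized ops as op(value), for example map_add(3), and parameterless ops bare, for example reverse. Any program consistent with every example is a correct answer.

filter_even | filter_gt(5) | map_neg | sort_asc | map_mul(4)

Check, running the answer program on each example:
  [43, 24, 11] -> [24] -> [24] -> [-24] -> [-24] -> [-96]
  [46, 7, 33, 5, 30, -38, 10, -16, 5, 18] -> [46, 30, -38, 10, -16, 18] -> [46, 30, 10, 18] -> [-46, -30, -10, -18] -> [-46, -30, -18, -10] -> [-184, -120, -72, -40]
  [16, 2, -45, -34] -> [16, 2, -34] -> [16] -> [-16] -> [-16] -> [-64]
  [24, 18, -21, -33, 48, -44, 11, -41, 28] -> [24, 18, 48, -44, 28] -> [24, 18, 48, 28] -> [-24, -18, -48, -28] -> [-48, -28, -24, -18] -> [-192, -112, -96, -72]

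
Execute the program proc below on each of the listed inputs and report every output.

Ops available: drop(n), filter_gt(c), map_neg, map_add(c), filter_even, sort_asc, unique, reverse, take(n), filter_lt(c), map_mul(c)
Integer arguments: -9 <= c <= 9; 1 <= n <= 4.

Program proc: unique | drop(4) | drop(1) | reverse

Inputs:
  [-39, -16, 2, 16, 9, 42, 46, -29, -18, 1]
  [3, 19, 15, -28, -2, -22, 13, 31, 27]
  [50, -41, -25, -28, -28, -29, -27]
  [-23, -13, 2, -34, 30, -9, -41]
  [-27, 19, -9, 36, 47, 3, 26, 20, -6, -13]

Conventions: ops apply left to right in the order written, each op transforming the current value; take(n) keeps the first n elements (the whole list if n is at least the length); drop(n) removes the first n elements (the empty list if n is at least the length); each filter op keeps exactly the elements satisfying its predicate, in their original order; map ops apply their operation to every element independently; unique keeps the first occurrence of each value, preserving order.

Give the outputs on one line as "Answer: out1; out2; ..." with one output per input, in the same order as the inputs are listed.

Execution, op by op:
  [-39, -16, 2, 16, 9, 42, 46, -29, -18, 1] -> [-39, -16, 2, 16, 9, 42, 46, -29, -18, 1] -> [9, 42, 46, -29, -18, 1] -> [42, 46, -29, -18, 1] -> [1, -18, -29, 46, 42]
  [3, 19, 15, -28, -2, -22, 13, 31, 27] -> [3, 19, 15, -28, -2, -22, 13, 31, 27] -> [-2, -22, 13, 31, 27] -> [-22, 13, 31, 27] -> [27, 31, 13, -22]
  [50, -41, -25, -28, -28, -29, -27] -> [50, -41, -25, -28, -29, -27] -> [-29, -27] -> [-27] -> [-27]
  [-23, -13, 2, -34, 30, -9, -41] -> [-23, -13, 2, -34, 30, -9, -41] -> [30, -9, -41] -> [-9, -41] -> [-41, -9]
  [-27, 19, -9, 36, 47, 3, 26, 20, -6, -13] -> [-27, 19, -9, 36, 47, 3, 26, 20, -6, -13] -> [47, 3, 26, 20, -6, -13] -> [3, 26, 20, -6, -13] -> [-13, -6, 20, 26, 3]

[1, -18, -29, 46, 42]; [27, 31, 13, -22]; [-27]; [-41, -9]; [-13, -6, 20, 26, 3]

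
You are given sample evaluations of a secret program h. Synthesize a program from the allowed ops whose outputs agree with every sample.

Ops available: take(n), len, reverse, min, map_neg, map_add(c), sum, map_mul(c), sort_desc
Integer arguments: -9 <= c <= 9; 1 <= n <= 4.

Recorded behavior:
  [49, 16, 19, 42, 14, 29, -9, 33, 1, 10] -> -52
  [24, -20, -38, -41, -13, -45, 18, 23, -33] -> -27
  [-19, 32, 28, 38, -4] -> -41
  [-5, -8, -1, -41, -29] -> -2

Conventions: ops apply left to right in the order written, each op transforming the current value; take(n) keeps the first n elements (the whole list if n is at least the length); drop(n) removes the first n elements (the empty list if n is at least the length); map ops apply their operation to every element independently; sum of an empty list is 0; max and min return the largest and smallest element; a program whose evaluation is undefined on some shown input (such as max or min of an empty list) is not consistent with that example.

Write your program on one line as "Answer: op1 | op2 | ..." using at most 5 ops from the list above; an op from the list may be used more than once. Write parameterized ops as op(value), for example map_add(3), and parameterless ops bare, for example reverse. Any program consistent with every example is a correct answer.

map_add(3) | reverse | map_neg | min

Check, running the answer program on each example:
  [49, 16, 19, 42, 14, 29, -9, 33, 1, 10] -> [52, 19, 22, 45, 17, 32, -6, 36, 4, 13] -> [13, 4, 36, -6, 32, 17, 45, 22, 19, 52] -> [-13, -4, -36, 6, -32, -17, -45, -22, -19, -52] -> -52
  [24, -20, -38, -41, -13, -45, 18, 23, -33] -> [27, -17, -35, -38, -10, -42, 21, 26, -30] -> [-30, 26, 21, -42, -10, -38, -35, -17, 27] -> [30, -26, -21, 42, 10, 38, 35, 17, -27] -> -27
  [-19, 32, 28, 38, -4] -> [-16, 35, 31, 41, -1] -> [-1, 41, 31, 35, -16] -> [1, -41, -31, -35, 16] -> -41
  [-5, -8, -1, -41, -29] -> [-2, -5, 2, -38, -26] -> [-26, -38, 2, -5, -2] -> [26, 38, -2, 5, 2] -> -2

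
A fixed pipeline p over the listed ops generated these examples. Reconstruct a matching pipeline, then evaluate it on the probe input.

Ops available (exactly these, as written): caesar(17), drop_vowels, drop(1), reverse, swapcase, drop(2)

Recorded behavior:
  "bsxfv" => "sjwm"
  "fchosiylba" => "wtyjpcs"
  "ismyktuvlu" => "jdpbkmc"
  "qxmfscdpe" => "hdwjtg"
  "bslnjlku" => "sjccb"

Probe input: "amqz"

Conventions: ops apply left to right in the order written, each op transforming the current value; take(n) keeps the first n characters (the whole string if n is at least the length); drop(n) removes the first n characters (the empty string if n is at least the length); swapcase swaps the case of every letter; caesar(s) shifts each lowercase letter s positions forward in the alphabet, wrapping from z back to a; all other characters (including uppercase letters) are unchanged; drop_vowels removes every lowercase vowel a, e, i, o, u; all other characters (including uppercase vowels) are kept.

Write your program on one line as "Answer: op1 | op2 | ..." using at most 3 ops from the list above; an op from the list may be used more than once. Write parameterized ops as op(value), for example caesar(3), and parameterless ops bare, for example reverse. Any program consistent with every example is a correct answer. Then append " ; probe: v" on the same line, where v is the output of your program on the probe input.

drop_vowels | caesar(17) | drop_vowels ; probe: "dhq"

Check, running the answer program on each example:
  "bsxfv" -> "bsxfv" -> "sjowm" -> "sjwm"
  "fchosiylba" -> "fchsylb" -> "wtyjpcs" -> "wtyjpcs"
  "ismyktuvlu" -> "smyktvl" -> "jdpbkmc" -> "jdpbkmc"
  "qxmfscdpe" -> "qxmfscdp" -> "hodwjtug" -> "hdwjtg"
  "bslnjlku" -> "bslnjlk" -> "sjceacb" -> "sjccb"
  probe: "amqz" -> "mqz" -> "dhq" -> "dhq"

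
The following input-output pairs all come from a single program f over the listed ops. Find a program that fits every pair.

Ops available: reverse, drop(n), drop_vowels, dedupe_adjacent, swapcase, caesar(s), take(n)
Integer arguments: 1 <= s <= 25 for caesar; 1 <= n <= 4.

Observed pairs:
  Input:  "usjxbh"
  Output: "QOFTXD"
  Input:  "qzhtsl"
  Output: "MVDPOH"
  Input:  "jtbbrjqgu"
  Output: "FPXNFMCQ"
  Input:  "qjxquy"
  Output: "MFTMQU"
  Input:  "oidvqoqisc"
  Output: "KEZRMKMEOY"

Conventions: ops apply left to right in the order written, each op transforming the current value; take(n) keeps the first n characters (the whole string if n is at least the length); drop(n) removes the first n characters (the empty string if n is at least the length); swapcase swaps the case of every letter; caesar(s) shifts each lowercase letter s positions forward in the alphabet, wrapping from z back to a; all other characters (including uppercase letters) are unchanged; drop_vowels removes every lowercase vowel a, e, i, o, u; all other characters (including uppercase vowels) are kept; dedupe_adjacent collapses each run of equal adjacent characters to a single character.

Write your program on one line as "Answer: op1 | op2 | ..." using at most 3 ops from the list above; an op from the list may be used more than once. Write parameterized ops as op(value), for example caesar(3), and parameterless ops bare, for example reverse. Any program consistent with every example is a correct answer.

caesar(22) | swapcase | dedupe_adjacent

Check, running the answer program on each example:
  "usjxbh" -> "qoftxd" -> "QOFTXD" -> "QOFTXD"
  "qzhtsl" -> "mvdpoh" -> "MVDPOH" -> "MVDPOH"
  "jtbbrjqgu" -> "fpxxnfmcq" -> "FPXXNFMCQ" -> "FPXNFMCQ"
  "qjxquy" -> "mftmqu" -> "MFTMQU" -> "MFTMQU"
  "oidvqoqisc" -> "kezrmkmeoy" -> "KEZRMKMEOY" -> "KEZRMKMEOY"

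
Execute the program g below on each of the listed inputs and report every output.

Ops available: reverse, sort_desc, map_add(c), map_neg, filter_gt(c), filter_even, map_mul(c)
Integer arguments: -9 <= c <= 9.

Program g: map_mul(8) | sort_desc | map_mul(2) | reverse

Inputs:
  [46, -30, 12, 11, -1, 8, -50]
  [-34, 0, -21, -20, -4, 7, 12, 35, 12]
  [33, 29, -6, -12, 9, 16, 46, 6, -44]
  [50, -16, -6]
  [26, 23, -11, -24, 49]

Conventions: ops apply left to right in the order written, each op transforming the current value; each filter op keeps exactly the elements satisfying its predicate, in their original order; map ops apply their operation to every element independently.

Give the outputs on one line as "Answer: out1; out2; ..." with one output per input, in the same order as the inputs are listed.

[-800, -480, -16, 128, 176, 192, 736]; [-544, -336, -320, -64, 0, 112, 192, 192, 560]; [-704, -192, -96, 96, 144, 256, 464, 528, 736]; [-256, -96, 800]; [-384, -176, 368, 416, 784]

Execution, op by op:
  [46, -30, 12, 11, -1, 8, -50] -> [368, -240, 96, 88, -8, 64, -400] -> [368, 96, 88, 64, -8, -240, -400] -> [736, 192, 176, 128, -16, -480, -800] -> [-800, -480, -16, 128, 176, 192, 736]
  [-34, 0, -21, -20, -4, 7, 12, 35, 12] -> [-272, 0, -168, -160, -32, 56, 96, 280, 96] -> [280, 96, 96, 56, 0, -32, -160, -168, -272] -> [560, 192, 192, 112, 0, -64, -320, -336, -544] -> [-544, -336, -320, -64, 0, 112, 192, 192, 560]
  [33, 29, -6, -12, 9, 16, 46, 6, -44] -> [264, 232, -48, -96, 72, 128, 368, 48, -352] -> [368, 264, 232, 128, 72, 48, -48, -96, -352] -> [736, 528, 464, 256, 144, 96, -96, -192, -704] -> [-704, -192, -96, 96, 144, 256, 464, 528, 736]
  [50, -16, -6] -> [400, -128, -48] -> [400, -48, -128] -> [800, -96, -256] -> [-256, -96, 800]
  [26, 23, -11, -24, 49] -> [208, 184, -88, -192, 392] -> [392, 208, 184, -88, -192] -> [784, 416, 368, -176, -384] -> [-384, -176, 368, 416, 784]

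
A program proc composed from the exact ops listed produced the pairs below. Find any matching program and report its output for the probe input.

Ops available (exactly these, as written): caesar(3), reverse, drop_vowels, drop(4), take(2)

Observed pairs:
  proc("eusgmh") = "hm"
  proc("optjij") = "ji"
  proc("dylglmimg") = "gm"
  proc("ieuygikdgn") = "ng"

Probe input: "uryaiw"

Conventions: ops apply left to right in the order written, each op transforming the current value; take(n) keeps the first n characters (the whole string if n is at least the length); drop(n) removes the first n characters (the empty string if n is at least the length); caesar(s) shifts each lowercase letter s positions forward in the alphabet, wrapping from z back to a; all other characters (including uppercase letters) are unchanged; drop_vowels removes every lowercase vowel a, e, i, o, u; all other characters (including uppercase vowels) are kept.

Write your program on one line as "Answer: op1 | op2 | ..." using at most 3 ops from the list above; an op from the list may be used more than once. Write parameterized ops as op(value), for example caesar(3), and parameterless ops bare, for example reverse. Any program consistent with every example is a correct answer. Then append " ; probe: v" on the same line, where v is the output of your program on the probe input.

reverse | take(2) ; probe: "wi"

Check, running the answer program on each example:
  "eusgmh" -> "hmgsue" -> "hm"
  "optjij" -> "jijtpo" -> "ji"
  "dylglmimg" -> "gmimlglyd" -> "gm"
  "ieuygikdgn" -> "ngdkigyuei" -> "ng"
  probe: "uryaiw" -> "wiayru" -> "wi"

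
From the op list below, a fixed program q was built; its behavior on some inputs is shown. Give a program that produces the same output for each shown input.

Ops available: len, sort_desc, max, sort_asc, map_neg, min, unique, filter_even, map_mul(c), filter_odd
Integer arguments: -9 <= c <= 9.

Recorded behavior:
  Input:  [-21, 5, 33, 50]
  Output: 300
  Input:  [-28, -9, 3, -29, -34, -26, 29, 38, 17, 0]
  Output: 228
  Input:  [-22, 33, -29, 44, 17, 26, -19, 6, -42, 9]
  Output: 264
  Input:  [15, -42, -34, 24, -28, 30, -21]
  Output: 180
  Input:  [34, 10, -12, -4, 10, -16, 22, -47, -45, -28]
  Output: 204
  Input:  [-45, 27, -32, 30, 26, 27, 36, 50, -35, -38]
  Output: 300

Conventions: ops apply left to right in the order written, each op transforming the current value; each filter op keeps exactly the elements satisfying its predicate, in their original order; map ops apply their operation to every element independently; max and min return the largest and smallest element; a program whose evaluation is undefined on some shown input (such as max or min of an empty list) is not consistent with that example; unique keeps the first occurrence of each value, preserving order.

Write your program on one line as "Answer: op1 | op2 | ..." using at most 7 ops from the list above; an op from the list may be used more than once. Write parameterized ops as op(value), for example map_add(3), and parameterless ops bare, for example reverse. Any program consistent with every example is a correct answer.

map_mul(2) | map_mul(-1) | sort_desc | map_neg | map_mul(3) | max

Check, running the answer program on each example:
  [-21, 5, 33, 50] -> [-42, 10, 66, 100] -> [42, -10, -66, -100] -> [42, -10, -66, -100] -> [-42, 10, 66, 100] -> [-126, 30, 198, 300] -> 300
  [-28, -9, 3, -29, -34, -26, 29, 38, 17, 0] -> [-56, -18, 6, -58, -68, -52, 58, 76, 34, 0] -> [56, 18, -6, 58, 68, 52, -58, -76, -34, 0] -> [68, 58, 56, 52, 18, 0, -6, -34, -58, -76] -> [-68, -58, -56, -52, -18, 0, 6, 34, 58, 76] -> [-204, -174, -168, -156, -54, 0, 18, 102, 174, 228] -> 228
  [-22, 33, -29, 44, 17, 26, -19, 6, -42, 9] -> [-44, 66, -58, 88, 34, 52, -38, 12, -84, 18] -> [44, -66, 58, -88, -34, -52, 38, -12, 84, -18] -> [84, 58, 44, 38, -12, -18, -34, -52, -66, -88] -> [-84, -58, -44, -38, 12, 18, 34, 52, 66, 88] -> [-252, -174, -132, -114, 36, 54, 102, 156, 198, 264] -> 264
  [15, -42, -34, 24, -28, 30, -21] -> [30, -84, -68, 48, -56, 60, -42] -> [-30, 84, 68, -48, 56, -60, 42] -> [84, 68, 56, 42, -30, -48, -60] -> [-84, -68, -56, -42, 30, 48, 60] -> [-252, -204, -168, -126, 90, 144, 180] -> 180
  [34, 10, -12, -4, 10, -16, 22, -47, -45, -28] -> [68, 20, -24, -8, 20, -32, 44, -94, -90, -56] -> [-68, -20, 24, 8, -20, 32, -44, 94, 90, 56] -> [94, 90, 56, 32, 24, 8, -20, -20, -44, -68] -> [-94, -90, -56, -32, -24, -8, 20, 20, 44, 68] -> [-282, -270, -168, -96, -72, -24, 60, 60, 132, 204] -> 204
  [-45, 27, -32, 30, 26, 27, 36, 50, -35, -38] -> [-90, 54, -64, 60, 52, 54, 72, 100, -70, -76] -> [90, -54, 64, -60, -52, -54, -72, -100, 70, 76] -> [90, 76, 70, 64, -52, -54, -54, -60, -72, -100] -> [-90, -76, -70, -64, 52, 54, 54, 60, 72, 100] -> [-270, -228, -210, -192, 156, 162, 162, 180, 216, 300] -> 300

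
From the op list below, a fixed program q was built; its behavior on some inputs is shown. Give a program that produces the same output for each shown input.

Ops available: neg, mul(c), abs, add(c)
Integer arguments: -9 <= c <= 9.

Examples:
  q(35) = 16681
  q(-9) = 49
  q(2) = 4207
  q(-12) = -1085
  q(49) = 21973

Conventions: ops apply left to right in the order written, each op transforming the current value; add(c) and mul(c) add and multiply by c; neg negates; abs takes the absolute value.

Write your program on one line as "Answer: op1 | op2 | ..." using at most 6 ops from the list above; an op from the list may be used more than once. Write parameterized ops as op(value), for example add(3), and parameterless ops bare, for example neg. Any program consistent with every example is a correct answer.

add(9) | mul(-6) | mul(-9) | neg | add(-7) | mul(-7)

Check, running the answer program on each example:
  35 -> 44 -> -264 -> 2376 -> -2376 -> -2383 -> 16681
  -9 -> 0 -> 0 -> 0 -> 0 -> -7 -> 49
  2 -> 11 -> -66 -> 594 -> -594 -> -601 -> 4207
  -12 -> -3 -> 18 -> -162 -> 162 -> 155 -> -1085
  49 -> 58 -> -348 -> 3132 -> -3132 -> -3139 -> 21973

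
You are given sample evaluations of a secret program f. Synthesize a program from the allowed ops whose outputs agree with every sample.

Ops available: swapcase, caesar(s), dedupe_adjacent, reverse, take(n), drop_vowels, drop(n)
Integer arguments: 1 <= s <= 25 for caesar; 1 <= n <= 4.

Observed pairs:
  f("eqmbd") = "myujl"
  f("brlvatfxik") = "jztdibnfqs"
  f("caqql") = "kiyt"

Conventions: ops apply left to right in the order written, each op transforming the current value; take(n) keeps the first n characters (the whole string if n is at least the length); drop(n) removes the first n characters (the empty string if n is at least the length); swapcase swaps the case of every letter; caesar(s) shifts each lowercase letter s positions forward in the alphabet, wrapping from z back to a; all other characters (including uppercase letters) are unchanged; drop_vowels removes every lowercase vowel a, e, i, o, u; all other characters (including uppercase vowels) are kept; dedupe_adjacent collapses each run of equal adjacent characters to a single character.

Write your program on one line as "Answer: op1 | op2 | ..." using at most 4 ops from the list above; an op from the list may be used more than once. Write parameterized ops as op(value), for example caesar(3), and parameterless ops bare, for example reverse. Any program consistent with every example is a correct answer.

caesar(20) | dedupe_adjacent | caesar(14)

Check, running the answer program on each example:
  "eqmbd" -> "ykgvx" -> "ykgvx" -> "myujl"
  "brlvatfxik" -> "vlfpunzrce" -> "vlfpunzrce" -> "jztdibnfqs"
  "caqql" -> "wukkf" -> "wukf" -> "kiyt"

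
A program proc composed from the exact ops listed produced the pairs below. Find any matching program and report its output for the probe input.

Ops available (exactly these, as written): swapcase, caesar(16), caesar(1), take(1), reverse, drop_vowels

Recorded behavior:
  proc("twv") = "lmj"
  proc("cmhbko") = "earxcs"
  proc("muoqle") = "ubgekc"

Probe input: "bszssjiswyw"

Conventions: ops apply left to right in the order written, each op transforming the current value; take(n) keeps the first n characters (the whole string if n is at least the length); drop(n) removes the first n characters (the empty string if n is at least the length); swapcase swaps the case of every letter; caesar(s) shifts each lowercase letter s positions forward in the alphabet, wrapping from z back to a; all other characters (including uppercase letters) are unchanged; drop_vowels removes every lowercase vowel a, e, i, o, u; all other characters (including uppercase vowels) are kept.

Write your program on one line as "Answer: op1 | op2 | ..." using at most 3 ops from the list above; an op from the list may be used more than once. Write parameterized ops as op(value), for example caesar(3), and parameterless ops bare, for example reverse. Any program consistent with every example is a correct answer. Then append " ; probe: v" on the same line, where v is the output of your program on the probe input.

caesar(16) | reverse ; probe: "momiyziipir"

Check, running the answer program on each example:
  "twv" -> "jml" -> "lmj"
  "cmhbko" -> "scxrae" -> "earxcs"
  "muoqle" -> "ckegbu" -> "ubgekc"
  probe: "bszssjiswyw" -> "ripiizyimom" -> "momiyziipir"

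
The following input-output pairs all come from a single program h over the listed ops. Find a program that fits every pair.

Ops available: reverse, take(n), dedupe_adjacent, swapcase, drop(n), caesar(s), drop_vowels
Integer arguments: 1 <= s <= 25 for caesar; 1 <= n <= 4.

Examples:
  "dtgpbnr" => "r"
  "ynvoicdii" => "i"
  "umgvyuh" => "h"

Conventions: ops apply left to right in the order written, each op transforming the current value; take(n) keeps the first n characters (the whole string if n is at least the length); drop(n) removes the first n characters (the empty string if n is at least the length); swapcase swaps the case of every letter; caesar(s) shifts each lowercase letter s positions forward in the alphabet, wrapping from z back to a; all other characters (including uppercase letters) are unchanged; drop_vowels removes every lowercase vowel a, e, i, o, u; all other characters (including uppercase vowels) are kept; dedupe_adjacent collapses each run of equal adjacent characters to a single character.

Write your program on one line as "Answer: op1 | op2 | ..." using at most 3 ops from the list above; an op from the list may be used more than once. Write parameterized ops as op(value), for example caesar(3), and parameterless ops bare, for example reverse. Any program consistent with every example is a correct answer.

reverse | dedupe_adjacent | take(1)

Check, running the answer program on each example:
  "dtgpbnr" -> "rnbpgtd" -> "rnbpgtd" -> "r"
  "ynvoicdii" -> "iidciovny" -> "idciovny" -> "i"
  "umgvyuh" -> "huyvgmu" -> "huyvgmu" -> "h"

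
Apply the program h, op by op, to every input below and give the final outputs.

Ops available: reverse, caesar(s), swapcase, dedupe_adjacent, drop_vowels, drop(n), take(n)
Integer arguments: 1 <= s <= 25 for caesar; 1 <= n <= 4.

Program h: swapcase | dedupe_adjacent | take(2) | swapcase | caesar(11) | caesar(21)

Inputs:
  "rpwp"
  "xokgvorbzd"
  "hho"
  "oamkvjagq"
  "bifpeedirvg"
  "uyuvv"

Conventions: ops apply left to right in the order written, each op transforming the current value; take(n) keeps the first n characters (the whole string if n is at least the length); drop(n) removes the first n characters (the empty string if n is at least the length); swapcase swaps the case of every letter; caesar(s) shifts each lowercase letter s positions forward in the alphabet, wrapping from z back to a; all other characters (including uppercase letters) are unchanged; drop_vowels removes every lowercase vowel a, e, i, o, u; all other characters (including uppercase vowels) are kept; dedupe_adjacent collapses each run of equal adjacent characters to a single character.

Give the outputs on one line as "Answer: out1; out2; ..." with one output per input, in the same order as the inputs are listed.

"xv"; "du"; "nu"; "ug"; "ho"; "ae"

Execution, op by op:
  "rpwp" -> "RPWP" -> "RPWP" -> "RP" -> "rp" -> "ca" -> "xv"
  "xokgvorbzd" -> "XOKGVORBZD" -> "XOKGVORBZD" -> "XO" -> "xo" -> "iz" -> "du"
  "hho" -> "HHO" -> "HO" -> "HO" -> "ho" -> "sz" -> "nu"
  "oamkvjagq" -> "OAMKVJAGQ" -> "OAMKVJAGQ" -> "OA" -> "oa" -> "zl" -> "ug"
  "bifpeedirvg" -> "BIFPEEDIRVG" -> "BIFPEDIRVG" -> "BI" -> "bi" -> "mt" -> "ho"
  "uyuvv" -> "UYUVV" -> "UYUV" -> "UY" -> "uy" -> "fj" -> "ae"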